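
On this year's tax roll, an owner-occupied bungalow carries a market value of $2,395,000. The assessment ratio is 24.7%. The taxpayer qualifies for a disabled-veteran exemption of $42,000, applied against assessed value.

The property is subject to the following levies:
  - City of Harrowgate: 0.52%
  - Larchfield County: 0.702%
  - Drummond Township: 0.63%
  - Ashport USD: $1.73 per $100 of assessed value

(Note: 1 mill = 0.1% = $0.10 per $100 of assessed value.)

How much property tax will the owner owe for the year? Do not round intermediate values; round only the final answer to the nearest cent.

$19,685.42

Assessed value = $2,395,000 × 0.247 = $591,565
Taxable value = $591,565 − $42,000 = $549,565
City of Harrowgate: $549,565 × 0.0052 = $2,857.738
Larchfield County: $549,565 × 0.00702 = $3,857.9463
Drummond Township: $549,565 × 0.0063 = $3,462.2595
Ashport USD: $549,565 × 0.0173 = $9,507.4745
Total = $19,685.4183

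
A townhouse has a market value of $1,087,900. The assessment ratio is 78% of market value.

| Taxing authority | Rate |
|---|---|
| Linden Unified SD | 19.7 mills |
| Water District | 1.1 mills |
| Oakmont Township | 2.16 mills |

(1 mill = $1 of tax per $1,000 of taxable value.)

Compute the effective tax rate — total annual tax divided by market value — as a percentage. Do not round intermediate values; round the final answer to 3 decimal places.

1.791%

Assessed value = $1,087,900 × 0.78 = $848,562
Linden Unified SD: $848,562 × 0.0197 = $16,716.6714
Water District: $848,562 × 0.0011 = $933.4182
Oakmont Township: $848,562 × 0.00216 = $1,832.89392
Total tax = $19,482.98352
Effective rate = $19,482.98352 ÷ $1,087,900 = 1.791% of market value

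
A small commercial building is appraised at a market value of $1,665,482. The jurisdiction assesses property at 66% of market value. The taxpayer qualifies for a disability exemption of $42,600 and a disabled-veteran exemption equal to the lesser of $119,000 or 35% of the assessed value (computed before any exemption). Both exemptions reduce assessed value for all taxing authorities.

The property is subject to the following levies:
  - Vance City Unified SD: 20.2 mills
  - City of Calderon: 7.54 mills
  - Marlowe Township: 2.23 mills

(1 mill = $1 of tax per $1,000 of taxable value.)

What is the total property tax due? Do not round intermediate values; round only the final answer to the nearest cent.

$28,100.42

Assessed value = $1,665,482 × 0.66 = $1,099,218.12
Disabled-veteran exemption = min($119,000, 35% × $1,099,218.12) = min($119,000, $384,726.342) = $119,000 (dollar cap binds)
Taxable value = $1,099,218.12 − $42,600 − $119,000 = $937,618.12
Vance City Unified SD: $937,618.12 × 0.0202 = $18,939.886024
City of Calderon: $937,618.12 × 0.00754 = $7,069.6406248
Marlowe Township: $937,618.12 × 0.00223 = $2,090.8884076
Total = $28,100.4150564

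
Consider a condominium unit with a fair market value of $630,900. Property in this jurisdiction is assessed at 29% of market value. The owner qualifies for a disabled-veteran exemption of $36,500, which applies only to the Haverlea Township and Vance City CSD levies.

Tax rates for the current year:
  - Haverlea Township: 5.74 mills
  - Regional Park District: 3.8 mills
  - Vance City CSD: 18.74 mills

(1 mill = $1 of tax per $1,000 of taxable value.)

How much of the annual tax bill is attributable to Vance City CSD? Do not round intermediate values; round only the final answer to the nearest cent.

$2,744.68

Assessed value = $630,900 × 0.29 = $182,961
Vance City CSD taxable value = $182,961 − $36,500 = $146,461
Vance City CSD levy = $146,461 × 0.01874 = $2,744.67914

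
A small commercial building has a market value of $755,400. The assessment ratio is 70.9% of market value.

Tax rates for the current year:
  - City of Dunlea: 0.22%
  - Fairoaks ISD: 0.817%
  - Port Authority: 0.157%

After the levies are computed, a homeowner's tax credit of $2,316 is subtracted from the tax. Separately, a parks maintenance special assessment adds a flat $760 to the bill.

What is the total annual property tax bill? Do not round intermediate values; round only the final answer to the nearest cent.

Assessed value = $755,400 × 0.709 = $535,578.6
City of Dunlea: $535,578.6 × 0.0022 = $1,178.27292
Fairoaks ISD: $535,578.6 × 0.00817 = $4,375.677162
Port Authority: $535,578.6 × 0.00157 = $840.858402
Levies subtotal = $6,394.808484
After credit = $6,394.808484 − $2,316 = $4,078.808484
Total = $4,078.808484 + $760 = $4,838.808484

$4,838.81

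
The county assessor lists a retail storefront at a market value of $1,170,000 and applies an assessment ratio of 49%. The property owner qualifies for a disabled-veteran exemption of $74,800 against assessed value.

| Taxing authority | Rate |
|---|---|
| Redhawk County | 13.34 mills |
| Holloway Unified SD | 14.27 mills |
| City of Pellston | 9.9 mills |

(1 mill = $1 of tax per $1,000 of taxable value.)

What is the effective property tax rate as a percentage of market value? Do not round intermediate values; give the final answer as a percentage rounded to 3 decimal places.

1.598%

Assessed value = $1,170,000 × 0.49 = $573,300
Taxable value = $573,300 − $74,800 = $498,500
Redhawk County: $498,500 × 0.01334 = $6,649.99
Holloway Unified SD: $498,500 × 0.01427 = $7,113.595
City of Pellston: $498,500 × 0.0099 = $4,935.15
Total tax = $18,698.735
Effective rate = $18,698.735 ÷ $1,170,000 = 1.598% of market value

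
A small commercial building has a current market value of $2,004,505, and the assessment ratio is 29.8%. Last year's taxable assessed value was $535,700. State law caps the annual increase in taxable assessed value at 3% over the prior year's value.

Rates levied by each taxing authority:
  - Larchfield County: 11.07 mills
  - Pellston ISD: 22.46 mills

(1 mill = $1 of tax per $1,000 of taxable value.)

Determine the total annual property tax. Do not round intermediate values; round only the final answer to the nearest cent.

Uncapped assessed value = $2,004,505 × 0.298 = $597,342.49
Cap limit = $535,700 × 1.03 = $551,771
Taxable assessed value = min($597,342.49, $551,771) = $551,771 (cap binds)
Larchfield County: $551,771 × 0.01107 = $6,108.10497
Pellston ISD: $551,771 × 0.02246 = $12,392.77666
Total = $18,500.88163

$18,500.88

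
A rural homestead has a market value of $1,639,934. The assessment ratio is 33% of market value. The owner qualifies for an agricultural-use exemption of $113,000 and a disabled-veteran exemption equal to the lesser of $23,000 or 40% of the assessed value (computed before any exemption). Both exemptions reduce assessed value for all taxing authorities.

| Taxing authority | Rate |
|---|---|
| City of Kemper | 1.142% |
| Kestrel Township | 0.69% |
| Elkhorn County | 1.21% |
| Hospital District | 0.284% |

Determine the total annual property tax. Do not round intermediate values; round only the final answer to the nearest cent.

$13,476.23

Assessed value = $1,639,934 × 0.33 = $541,178.22
Disabled-veteran exemption = min($23,000, 40% × $541,178.22) = min($23,000, $216,471.288) = $23,000 (dollar cap binds)
Taxable value = $541,178.22 − $113,000 − $23,000 = $405,178.22
City of Kemper: $405,178.22 × 0.01142 = $4,627.1352724
Kestrel Township: $405,178.22 × 0.0069 = $2,795.729718
Elkhorn County: $405,178.22 × 0.0121 = $4,902.656462
Hospital District: $405,178.22 × 0.00284 = $1,150.7061448
Total = $13,476.2275972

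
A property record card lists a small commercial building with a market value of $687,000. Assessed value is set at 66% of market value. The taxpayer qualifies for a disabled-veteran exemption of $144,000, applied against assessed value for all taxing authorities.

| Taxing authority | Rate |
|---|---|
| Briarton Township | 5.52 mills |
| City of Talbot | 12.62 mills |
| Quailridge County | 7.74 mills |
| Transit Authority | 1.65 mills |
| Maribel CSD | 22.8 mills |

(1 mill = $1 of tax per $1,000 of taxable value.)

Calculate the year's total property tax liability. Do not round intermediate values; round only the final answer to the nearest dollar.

$15,573

Assessed value = $687,000 × 0.66 = $453,420
Taxable value = $453,420 − $144,000 = $309,420
Briarton Township: $309,420 × 0.00552 = $1,707.9984
City of Talbot: $309,420 × 0.01262 = $3,904.8804
Quailridge County: $309,420 × 0.00774 = $2,394.9108
Transit Authority: $309,420 × 0.00165 = $510.543
Maribel CSD: $309,420 × 0.0228 = $7,054.776
Total = $1,707.9984 + $3,904.8804 + $2,394.9108 + $510.543 + $7,054.776 = $15,573.1086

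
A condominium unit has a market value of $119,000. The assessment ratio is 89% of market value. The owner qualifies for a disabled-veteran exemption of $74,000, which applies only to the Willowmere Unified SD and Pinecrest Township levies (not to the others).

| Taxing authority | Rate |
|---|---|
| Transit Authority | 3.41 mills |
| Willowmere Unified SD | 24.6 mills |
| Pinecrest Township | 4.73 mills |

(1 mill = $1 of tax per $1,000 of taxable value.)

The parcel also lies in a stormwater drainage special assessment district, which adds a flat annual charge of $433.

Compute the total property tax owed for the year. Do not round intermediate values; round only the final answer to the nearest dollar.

$1,730

Assessed value = $119,000 × 0.89 = $105,910
Transit Authority: $105,910 × 0.00341 = $361.1531
Willowmere Unified SD: ($105,910 − $74,000) × 0.0246 = $31,910 × 0.0246 = $784.986
Pinecrest Township: ($105,910 − $74,000) × 0.00473 = $31,910 × 0.00473 = $150.9343
Levies subtotal = $1,297.0734
Total = $1,297.0734 + $433 = $1,730.0734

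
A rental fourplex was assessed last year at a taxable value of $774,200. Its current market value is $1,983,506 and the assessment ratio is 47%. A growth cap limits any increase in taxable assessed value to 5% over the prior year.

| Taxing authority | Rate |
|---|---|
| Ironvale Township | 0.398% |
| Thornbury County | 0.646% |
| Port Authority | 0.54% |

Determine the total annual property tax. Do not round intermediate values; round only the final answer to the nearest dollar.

$12,876

Uncapped assessed value = $1,983,506 × 0.47 = $932,247.82
Cap limit = $774,200 × 1.05 = $812,910
Taxable assessed value = min($932,247.82, $812,910) = $812,910 (cap binds)
Ironvale Township: $812,910 × 0.00398 = $3,235.3818
Thornbury County: $812,910 × 0.00646 = $5,251.3986
Port Authority: $812,910 × 0.0054 = $4,389.714
Total = $12,876.4944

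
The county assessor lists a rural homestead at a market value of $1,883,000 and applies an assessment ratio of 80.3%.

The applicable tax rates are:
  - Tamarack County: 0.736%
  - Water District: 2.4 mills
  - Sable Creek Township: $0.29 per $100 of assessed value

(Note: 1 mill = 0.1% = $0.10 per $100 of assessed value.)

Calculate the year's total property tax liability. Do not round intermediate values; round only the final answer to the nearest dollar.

Assessed value = $1,883,000 × 0.803 = $1,512,049
Tamarack County: $1,512,049 × 0.00736 = $11,128.68064
Water District: $1,512,049 × 0.0024 = $3,628.9176
Sable Creek Township: $1,512,049 × 0.0029 = $4,384.9421
Total = $19,142.54034

$19,143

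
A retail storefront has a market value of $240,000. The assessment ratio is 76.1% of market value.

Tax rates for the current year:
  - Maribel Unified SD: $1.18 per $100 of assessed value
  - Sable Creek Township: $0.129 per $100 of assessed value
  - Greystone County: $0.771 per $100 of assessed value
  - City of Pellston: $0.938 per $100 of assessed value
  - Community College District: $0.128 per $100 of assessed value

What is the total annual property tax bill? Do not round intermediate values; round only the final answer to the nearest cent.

$5,745.85

Assessed value = $240,000 × 0.761 = $182,640
Maribel Unified SD: $182,640 × 0.0118 = $2,155.152
Sable Creek Township: $182,640 × 0.00129 = $235.6056
Greystone County: $182,640 × 0.00771 = $1,408.1544
City of Pellston: $182,640 × 0.00938 = $1,713.1632
Community College District: $182,640 × 0.00128 = $233.7792
Total = $2,155.152 + $235.6056 + $1,408.1544 + $1,713.1632 + $233.7792 = $5,745.8544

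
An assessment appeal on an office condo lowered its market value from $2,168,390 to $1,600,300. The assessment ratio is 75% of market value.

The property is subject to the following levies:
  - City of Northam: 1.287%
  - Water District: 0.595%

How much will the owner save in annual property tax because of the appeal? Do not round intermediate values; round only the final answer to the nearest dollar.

$8,019

Old assessed value = $2,168,390 × 0.75 = $1,626,292.5
New assessed value = $1,600,300 × 0.75 = $1,200,225
Combined rate = 0.01287 + 0.00595 = 0.01882
Old tax = $1,626,292.5 × 0.01882 = $30,606.82485
New tax = $1,200,225 × 0.01882 = $22,588.2345
Reduction = $30,606.82485 − $22,588.2345 = $8,018.59035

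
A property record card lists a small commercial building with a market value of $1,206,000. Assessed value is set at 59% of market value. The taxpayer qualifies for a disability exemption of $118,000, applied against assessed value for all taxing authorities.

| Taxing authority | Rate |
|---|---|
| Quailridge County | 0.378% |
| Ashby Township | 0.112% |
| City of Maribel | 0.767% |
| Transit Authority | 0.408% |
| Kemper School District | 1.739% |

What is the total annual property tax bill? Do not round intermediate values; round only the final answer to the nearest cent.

Assessed value = $1,206,000 × 0.59 = $711,540
Taxable value = $711,540 − $118,000 = $593,540
Quailridge County: $593,540 × 0.00378 = $2,243.5812
Ashby Township: $593,540 × 0.00112 = $664.7648
City of Maribel: $593,540 × 0.00767 = $4,552.4518
Transit Authority: $593,540 × 0.00408 = $2,421.6432
Kemper School District: $593,540 × 0.01739 = $10,321.6606
Total = $2,243.5812 + $664.7648 + $4,552.4518 + $2,421.6432 + $10,321.6606 = $20,204.1016

$20,204.10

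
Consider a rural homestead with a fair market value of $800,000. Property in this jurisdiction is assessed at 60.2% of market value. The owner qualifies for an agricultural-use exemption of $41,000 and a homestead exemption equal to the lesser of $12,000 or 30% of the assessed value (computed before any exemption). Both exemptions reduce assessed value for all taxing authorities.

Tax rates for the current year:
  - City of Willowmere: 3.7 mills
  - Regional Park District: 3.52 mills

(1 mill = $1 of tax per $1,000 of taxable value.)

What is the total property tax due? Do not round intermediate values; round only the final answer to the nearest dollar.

Assessed value = $800,000 × 0.602 = $481,600
Homestead exemption = min($12,000, 30% × $481,600) = min($12,000, $144,480) = $12,000 (dollar cap binds)
Taxable value = $481,600 − $41,000 − $12,000 = $428,600
City of Willowmere: $428,600 × 0.0037 = $1,585.82
Regional Park District: $428,600 × 0.00352 = $1,508.672
Total = $3,094.492

$3,094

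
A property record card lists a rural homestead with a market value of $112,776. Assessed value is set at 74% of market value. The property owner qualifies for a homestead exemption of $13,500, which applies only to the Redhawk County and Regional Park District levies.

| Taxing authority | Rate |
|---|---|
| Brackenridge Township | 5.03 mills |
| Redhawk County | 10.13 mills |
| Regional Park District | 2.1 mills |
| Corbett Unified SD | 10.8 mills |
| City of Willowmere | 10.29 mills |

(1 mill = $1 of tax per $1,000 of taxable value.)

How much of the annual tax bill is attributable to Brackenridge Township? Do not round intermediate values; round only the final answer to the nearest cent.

Assessed value = $112,776 × 0.74 = $83,454.24
Brackenridge Township taxable value = $83,454.24 (exemption does not apply)
Brackenridge Township levy = $83,454.24 × 0.00503 = $419.7748272

$419.77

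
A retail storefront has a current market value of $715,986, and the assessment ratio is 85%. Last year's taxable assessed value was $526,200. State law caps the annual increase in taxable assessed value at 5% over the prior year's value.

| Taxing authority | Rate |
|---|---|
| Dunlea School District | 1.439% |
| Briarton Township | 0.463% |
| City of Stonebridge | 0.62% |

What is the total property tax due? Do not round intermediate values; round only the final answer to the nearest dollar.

$13,934

Uncapped assessed value = $715,986 × 0.85 = $608,588.1
Cap limit = $526,200 × 1.05 = $552,510
Taxable assessed value = min($608,588.1, $552,510) = $552,510 (cap binds)
Dunlea School District: $552,510 × 0.01439 = $7,950.6189
Briarton Township: $552,510 × 0.00463 = $2,558.1213
City of Stonebridge: $552,510 × 0.0062 = $3,425.562
Total = $13,934.3022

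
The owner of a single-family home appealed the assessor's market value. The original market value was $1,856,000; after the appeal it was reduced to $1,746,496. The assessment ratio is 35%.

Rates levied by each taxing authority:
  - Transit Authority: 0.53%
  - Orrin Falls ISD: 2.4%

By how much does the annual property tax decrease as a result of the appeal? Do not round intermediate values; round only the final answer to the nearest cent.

$1,122.96

Old assessed value = $1,856,000 × 0.35 = $649,600
New assessed value = $1,746,496 × 0.35 = $611,273.6
Combined rate = 0.0053 + 0.024 = 0.0293
Old tax = $649,600 × 0.0293 = $19,033.28
New tax = $611,273.6 × 0.0293 = $17,910.31648
Reduction = $19,033.28 − $17,910.31648 = $1,122.96352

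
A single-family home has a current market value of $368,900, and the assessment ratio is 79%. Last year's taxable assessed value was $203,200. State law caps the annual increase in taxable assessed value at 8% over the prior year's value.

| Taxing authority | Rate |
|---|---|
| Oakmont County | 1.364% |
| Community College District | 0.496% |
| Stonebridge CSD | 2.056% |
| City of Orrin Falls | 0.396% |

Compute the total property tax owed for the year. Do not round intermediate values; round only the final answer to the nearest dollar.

$9,463

Uncapped assessed value = $368,900 × 0.79 = $291,431
Cap limit = $203,200 × 1.08 = $219,456
Taxable assessed value = min($291,431, $219,456) = $219,456 (cap binds)
Oakmont County: $219,456 × 0.01364 = $2,993.37984
Community College District: $219,456 × 0.00496 = $1,088.50176
Stonebridge CSD: $219,456 × 0.02056 = $4,512.01536
City of Orrin Falls: $219,456 × 0.00396 = $869.04576
Total = $9,462.94272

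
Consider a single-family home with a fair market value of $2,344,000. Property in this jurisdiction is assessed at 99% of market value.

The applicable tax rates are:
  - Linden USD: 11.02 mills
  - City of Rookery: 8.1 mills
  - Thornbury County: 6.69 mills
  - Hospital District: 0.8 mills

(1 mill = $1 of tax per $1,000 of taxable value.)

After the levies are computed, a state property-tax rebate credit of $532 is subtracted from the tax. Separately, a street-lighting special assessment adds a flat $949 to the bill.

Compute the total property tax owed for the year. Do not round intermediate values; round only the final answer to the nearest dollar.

Assessed value = $2,344,000 × 0.99 = $2,320,560
Linden USD: $2,320,560 × 0.01102 = $25,572.5712
City of Rookery: $2,320,560 × 0.0081 = $18,796.536
Thornbury County: $2,320,560 × 0.00669 = $15,524.5464
Hospital District: $2,320,560 × 0.0008 = $1,856.448
Levies subtotal = $61,750.1016
After credit = $61,750.1016 − $532 = $61,218.1016
Total = $61,218.1016 + $949 = $62,167.1016

$62,167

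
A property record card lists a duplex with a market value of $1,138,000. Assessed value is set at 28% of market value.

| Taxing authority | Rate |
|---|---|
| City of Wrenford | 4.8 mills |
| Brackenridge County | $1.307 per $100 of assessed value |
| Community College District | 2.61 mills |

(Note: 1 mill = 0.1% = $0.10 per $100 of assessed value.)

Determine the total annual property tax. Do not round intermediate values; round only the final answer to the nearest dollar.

$6,526

Assessed value = $1,138,000 × 0.28 = $318,640
City of Wrenford: $318,640 × 0.0048 = $1,529.472
Brackenridge County: $318,640 × 0.01307 = $4,164.6248
Community College District: $318,640 × 0.00261 = $831.6504
Total = $6,525.7472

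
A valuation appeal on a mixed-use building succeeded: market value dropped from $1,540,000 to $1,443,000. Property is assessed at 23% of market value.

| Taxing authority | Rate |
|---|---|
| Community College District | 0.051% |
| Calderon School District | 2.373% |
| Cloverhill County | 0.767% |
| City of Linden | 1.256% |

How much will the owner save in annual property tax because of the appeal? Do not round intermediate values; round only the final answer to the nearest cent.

Old assessed value = $1,540,000 × 0.23 = $354,200
New assessed value = $1,443,000 × 0.23 = $331,890
Combined rate = 0.00051 + 0.02373 + 0.00767 + 0.01256 = 0.04447
Old tax = $354,200 × 0.04447 = $15,751.274
New tax = $331,890 × 0.04447 = $14,759.1483
Reduction = $15,751.274 − $14,759.1483 = $992.1257

$992.13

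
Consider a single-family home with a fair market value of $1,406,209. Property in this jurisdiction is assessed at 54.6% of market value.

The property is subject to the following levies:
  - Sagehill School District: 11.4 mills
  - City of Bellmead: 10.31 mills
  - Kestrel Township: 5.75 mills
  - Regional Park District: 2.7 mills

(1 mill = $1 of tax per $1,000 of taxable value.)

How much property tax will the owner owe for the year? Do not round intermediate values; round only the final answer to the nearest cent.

Assessed value = $1,406,209 × 0.546 = $767,790.114
Sagehill School District: $767,790.114 × 0.0114 = $8,752.8072996
City of Bellmead: $767,790.114 × 0.01031 = $7,915.91607534
Kestrel Township: $767,790.114 × 0.00575 = $4,414.7931555
Regional Park District: $767,790.114 × 0.0027 = $2,073.0333078
Total = $8,752.8072996 + $7,915.91607534 + $4,414.7931555 + $2,073.0333078 = $23,156.54983824

$23,156.55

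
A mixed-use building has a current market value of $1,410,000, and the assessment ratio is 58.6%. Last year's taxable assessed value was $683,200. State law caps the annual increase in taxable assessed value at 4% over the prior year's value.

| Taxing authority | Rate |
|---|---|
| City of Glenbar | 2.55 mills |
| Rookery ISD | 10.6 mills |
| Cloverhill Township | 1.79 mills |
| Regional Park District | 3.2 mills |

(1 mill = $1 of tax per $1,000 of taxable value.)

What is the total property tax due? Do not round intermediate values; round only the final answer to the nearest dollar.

$12,889

Uncapped assessed value = $1,410,000 × 0.586 = $826,260
Cap limit = $683,200 × 1.04 = $710,528
Taxable assessed value = min($826,260, $710,528) = $710,528 (cap binds)
City of Glenbar: $710,528 × 0.00255 = $1,811.8464
Rookery ISD: $710,528 × 0.0106 = $7,531.5968
Cloverhill Township: $710,528 × 0.00179 = $1,271.84512
Regional Park District: $710,528 × 0.0032 = $2,273.6896
Total = $12,888.97792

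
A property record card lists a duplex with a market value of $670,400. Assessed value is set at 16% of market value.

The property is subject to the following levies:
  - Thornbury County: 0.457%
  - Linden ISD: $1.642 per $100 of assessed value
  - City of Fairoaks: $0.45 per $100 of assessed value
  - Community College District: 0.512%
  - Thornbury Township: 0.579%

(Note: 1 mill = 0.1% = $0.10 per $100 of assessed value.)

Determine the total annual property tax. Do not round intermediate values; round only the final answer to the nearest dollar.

$3,904

Assessed value = $670,400 × 0.16 = $107,264
Thornbury County: $107,264 × 0.00457 = $490.19648
Linden ISD: $107,264 × 0.01642 = $1,761.27488
City of Fairoaks: $107,264 × 0.0045 = $482.688
Community College District: $107,264 × 0.00512 = $549.19168
Thornbury Township: $107,264 × 0.00579 = $621.05856
Total = $3,904.4096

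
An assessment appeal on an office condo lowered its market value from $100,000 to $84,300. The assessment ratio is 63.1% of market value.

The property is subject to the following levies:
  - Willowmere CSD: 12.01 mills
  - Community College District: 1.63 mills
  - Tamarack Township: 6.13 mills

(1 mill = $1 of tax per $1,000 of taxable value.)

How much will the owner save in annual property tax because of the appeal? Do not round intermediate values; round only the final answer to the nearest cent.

Old assessed value = $100,000 × 0.631 = $63,100
New assessed value = $84,300 × 0.631 = $53,193.3
Combined rate = 0.01201 + 0.00163 + 0.00613 = 0.01977
Old tax = $63,100 × 0.01977 = $1,247.487
New tax = $53,193.3 × 0.01977 = $1,051.631541
Reduction = $1,247.487 − $1,051.631541 = $195.855459

$195.86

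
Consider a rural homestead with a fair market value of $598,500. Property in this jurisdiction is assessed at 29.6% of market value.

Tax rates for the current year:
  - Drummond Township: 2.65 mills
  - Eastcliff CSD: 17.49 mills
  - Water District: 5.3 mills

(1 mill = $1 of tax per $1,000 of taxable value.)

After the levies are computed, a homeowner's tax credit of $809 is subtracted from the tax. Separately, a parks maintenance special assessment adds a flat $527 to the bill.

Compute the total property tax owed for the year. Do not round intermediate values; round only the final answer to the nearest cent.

$4,224.85

Assessed value = $598,500 × 0.296 = $177,156
Drummond Township: $177,156 × 0.00265 = $469.4634
Eastcliff CSD: $177,156 × 0.01749 = $3,098.45844
Water District: $177,156 × 0.0053 = $938.9268
Levies subtotal = $4,506.84864
After credit = $4,506.84864 − $809 = $3,697.84864
Total = $3,697.84864 + $527 = $4,224.84864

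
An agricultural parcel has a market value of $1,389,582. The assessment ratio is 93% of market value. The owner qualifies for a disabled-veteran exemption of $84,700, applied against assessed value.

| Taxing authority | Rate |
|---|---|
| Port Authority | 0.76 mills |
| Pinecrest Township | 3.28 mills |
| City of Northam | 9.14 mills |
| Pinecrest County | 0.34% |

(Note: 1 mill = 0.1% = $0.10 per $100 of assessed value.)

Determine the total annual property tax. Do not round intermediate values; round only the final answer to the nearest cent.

$20,022.19

Assessed value = $1,389,582 × 0.93 = $1,292,311.26
Taxable value = $1,292,311.26 − $84,700 = $1,207,611.26
Port Authority: $1,207,611.26 × 0.00076 = $917.7845576
Pinecrest Township: $1,207,611.26 × 0.00328 = $3,960.9649328
City of Northam: $1,207,611.26 × 0.00914 = $11,037.5669164
Pinecrest County: $1,207,611.26 × 0.0034 = $4,105.878284
Total = $20,022.1946908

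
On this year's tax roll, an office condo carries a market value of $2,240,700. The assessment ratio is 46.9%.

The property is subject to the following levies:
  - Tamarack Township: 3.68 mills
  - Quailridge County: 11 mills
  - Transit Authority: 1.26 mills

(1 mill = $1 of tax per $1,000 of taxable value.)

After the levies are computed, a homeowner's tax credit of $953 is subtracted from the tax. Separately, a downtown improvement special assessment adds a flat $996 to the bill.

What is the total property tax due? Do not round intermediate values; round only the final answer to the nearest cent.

$16,794.16

Assessed value = $2,240,700 × 0.469 = $1,050,888.3
Tamarack Township: $1,050,888.3 × 0.00368 = $3,867.268944
Quailridge County: $1,050,888.3 × 0.011 = $11,559.7713
Transit Authority: $1,050,888.3 × 0.00126 = $1,324.119258
Levies subtotal = $16,751.159502
After credit = $16,751.159502 − $953 = $15,798.159502
Total = $15,798.159502 + $996 = $16,794.159502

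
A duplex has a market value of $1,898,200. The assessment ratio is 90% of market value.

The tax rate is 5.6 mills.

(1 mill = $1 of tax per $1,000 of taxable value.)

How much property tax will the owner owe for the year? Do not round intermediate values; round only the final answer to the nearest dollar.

$9,567

Assessed value = $1,898,200 × 0.9 = $1,708,380
Tax = $1,708,380 × 0.0056 = $9,566.928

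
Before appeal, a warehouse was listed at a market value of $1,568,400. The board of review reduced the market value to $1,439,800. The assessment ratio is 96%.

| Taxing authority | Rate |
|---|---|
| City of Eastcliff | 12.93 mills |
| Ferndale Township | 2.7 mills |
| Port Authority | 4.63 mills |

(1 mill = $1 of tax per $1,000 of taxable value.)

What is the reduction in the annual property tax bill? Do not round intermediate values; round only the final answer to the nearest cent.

Old assessed value = $1,568,400 × 0.96 = $1,505,664
New assessed value = $1,439,800 × 0.96 = $1,382,208
Combined rate = 0.01293 + 0.0027 + 0.00463 = 0.02026
Old tax = $1,505,664 × 0.02026 = $30,504.75264
New tax = $1,382,208 × 0.02026 = $28,003.53408
Reduction = $30,504.75264 − $28,003.53408 = $2,501.21856

$2,501.22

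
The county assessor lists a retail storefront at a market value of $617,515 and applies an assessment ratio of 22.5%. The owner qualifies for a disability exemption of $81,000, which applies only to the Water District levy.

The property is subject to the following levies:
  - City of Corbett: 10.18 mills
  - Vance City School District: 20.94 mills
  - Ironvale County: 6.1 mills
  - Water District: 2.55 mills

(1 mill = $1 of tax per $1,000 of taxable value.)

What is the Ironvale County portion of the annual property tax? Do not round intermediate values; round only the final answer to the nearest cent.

Assessed value = $617,515 × 0.225 = $138,940.875
Ironvale County taxable value = $138,940.875 (exemption does not apply)
Ironvale County levy = $138,940.875 × 0.0061 = $847.5393375

$847.54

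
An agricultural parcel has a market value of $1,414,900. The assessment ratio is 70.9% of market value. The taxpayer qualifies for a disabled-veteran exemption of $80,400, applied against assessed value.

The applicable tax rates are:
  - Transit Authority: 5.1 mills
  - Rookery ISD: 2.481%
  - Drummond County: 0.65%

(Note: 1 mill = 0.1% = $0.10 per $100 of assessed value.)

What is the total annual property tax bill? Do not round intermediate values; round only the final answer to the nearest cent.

$33,597.84

Assessed value = $1,414,900 × 0.709 = $1,003,164.1
Taxable value = $1,003,164.1 − $80,400 = $922,764.1
Transit Authority: $922,764.1 × 0.0051 = $4,706.09691
Rookery ISD: $922,764.1 × 0.02481 = $22,893.777321
Drummond County: $922,764.1 × 0.0065 = $5,997.96665
Total = $33,597.840881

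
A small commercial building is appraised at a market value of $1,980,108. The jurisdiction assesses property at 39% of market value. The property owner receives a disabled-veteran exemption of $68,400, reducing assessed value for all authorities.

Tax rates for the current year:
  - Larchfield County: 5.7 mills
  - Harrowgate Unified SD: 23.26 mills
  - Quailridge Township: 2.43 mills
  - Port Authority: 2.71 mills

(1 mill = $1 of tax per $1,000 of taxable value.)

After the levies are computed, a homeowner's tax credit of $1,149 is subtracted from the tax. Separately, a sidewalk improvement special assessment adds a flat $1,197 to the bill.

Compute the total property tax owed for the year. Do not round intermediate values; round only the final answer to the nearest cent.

$24,049.02

Assessed value = $1,980,108 × 0.39 = $772,242.12
Taxable value = $772,242.12 − $68,400 = $703,842.12
Larchfield County: $703,842.12 × 0.0057 = $4,011.900084
Harrowgate Unified SD: $703,842.12 × 0.02326 = $16,371.3677112
Quailridge Township: $703,842.12 × 0.00243 = $1,710.3363516
Port Authority: $703,842.12 × 0.00271 = $1,907.4121452
Levies subtotal = $24,001.016292
After credit = $24,001.016292 − $1,149 = $22,852.016292
Total = $22,852.016292 + $1,197 = $24,049.016292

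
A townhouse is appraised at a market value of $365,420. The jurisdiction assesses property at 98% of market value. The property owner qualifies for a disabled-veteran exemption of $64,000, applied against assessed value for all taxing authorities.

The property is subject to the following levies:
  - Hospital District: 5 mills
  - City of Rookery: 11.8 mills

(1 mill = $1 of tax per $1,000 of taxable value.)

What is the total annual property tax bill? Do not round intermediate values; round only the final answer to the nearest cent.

$4,941.07

Assessed value = $365,420 × 0.98 = $358,111.6
Taxable value = $358,111.6 − $64,000 = $294,111.6
Hospital District: $294,111.6 × 0.005 = $1,470.558
City of Rookery: $294,111.6 × 0.0118 = $3,470.51688
Total = $1,470.558 + $3,470.51688 = $4,941.07488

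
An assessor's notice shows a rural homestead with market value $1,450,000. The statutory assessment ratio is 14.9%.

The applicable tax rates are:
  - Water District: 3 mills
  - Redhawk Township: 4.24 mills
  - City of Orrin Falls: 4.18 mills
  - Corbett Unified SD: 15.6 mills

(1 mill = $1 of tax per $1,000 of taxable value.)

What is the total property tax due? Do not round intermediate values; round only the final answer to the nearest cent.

Assessed value = $1,450,000 × 0.149 = $216,050
Water District: $216,050 × 0.003 = $648.15
Redhawk Township: $216,050 × 0.00424 = $916.052
City of Orrin Falls: $216,050 × 0.00418 = $903.089
Corbett Unified SD: $216,050 × 0.0156 = $3,370.38
Total = $648.15 + $916.052 + $903.089 + $3,370.38 = $5,837.671

$5,837.67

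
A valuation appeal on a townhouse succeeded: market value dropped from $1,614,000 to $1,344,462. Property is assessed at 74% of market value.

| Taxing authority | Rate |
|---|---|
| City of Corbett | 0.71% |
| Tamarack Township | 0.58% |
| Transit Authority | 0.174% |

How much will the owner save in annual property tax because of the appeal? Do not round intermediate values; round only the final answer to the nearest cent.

$2,920.07

Old assessed value = $1,614,000 × 0.74 = $1,194,360
New assessed value = $1,344,462 × 0.74 = $994,901.88
Combined rate = 0.0071 + 0.0058 + 0.00174 = 0.01464
Old tax = $1,194,360 × 0.01464 = $17,485.4304
New tax = $994,901.88 × 0.01464 = $14,565.3635232
Reduction = $17,485.4304 − $14,565.3635232 = $2,920.0668768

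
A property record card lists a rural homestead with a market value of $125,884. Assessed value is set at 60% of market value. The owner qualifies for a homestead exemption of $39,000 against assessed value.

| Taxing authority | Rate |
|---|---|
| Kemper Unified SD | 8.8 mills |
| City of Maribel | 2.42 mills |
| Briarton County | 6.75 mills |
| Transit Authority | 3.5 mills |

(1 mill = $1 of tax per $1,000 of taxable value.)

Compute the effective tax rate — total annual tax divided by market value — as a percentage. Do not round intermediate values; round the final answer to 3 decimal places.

Assessed value = $125,884 × 0.6 = $75,530.4
Taxable value = $75,530.4 − $39,000 = $36,530.4
Kemper Unified SD: $36,530.4 × 0.0088 = $321.46752
City of Maribel: $36,530.4 × 0.00242 = $88.403568
Briarton County: $36,530.4 × 0.00675 = $246.5802
Transit Authority: $36,530.4 × 0.0035 = $127.8564
Total tax = $784.307688
Effective rate = $784.307688 ÷ $125,884 = 0.623% of market value

0.623%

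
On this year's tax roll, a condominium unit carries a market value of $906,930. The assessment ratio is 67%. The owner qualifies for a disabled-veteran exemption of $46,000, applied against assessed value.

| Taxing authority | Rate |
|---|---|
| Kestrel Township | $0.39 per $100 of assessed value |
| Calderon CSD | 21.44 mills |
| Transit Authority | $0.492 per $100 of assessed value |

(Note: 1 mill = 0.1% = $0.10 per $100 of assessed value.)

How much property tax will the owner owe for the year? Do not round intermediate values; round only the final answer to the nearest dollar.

Assessed value = $906,930 × 0.67 = $607,643.1
Taxable value = $607,643.1 − $46,000 = $561,643.1
Kestrel Township: $561,643.1 × 0.0039 = $2,190.40809
Calderon CSD: $561,643.1 × 0.02144 = $12,041.628064
Transit Authority: $561,643.1 × 0.00492 = $2,763.284052
Total = $16,995.320206

$16,995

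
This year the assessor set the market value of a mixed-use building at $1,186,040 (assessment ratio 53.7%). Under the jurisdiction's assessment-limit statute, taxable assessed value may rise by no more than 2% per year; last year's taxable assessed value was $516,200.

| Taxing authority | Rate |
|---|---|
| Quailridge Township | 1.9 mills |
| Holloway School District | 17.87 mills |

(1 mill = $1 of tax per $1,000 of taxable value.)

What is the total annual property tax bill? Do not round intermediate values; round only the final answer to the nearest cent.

$10,409.38

Uncapped assessed value = $1,186,040 × 0.537 = $636,903.48
Cap limit = $516,200 × 1.02 = $526,524
Taxable assessed value = min($636,903.48, $526,524) = $526,524 (cap binds)
Quailridge Township: $526,524 × 0.0019 = $1,000.3956
Holloway School District: $526,524 × 0.01787 = $9,408.98388
Total = $10,409.37948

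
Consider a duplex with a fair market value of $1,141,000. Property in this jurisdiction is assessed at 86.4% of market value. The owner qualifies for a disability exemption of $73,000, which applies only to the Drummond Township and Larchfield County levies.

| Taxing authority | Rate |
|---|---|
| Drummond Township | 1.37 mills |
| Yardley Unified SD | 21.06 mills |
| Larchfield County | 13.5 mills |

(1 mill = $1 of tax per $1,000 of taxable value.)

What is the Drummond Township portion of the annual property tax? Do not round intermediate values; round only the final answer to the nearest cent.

$1,250.57

Assessed value = $1,141,000 × 0.864 = $985,824
Drummond Township taxable value = $985,824 − $73,000 = $912,824
Drummond Township levy = $912,824 × 0.00137 = $1,250.56888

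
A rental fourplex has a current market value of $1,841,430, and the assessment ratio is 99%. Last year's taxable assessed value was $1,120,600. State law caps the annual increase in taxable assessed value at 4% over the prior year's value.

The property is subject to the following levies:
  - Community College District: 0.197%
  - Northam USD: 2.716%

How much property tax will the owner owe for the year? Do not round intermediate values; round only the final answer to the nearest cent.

Uncapped assessed value = $1,841,430 × 0.99 = $1,823,015.7
Cap limit = $1,120,600 × 1.04 = $1,165,424
Taxable assessed value = min($1,823,015.7, $1,165,424) = $1,165,424 (cap binds)
Community College District: $1,165,424 × 0.00197 = $2,295.88528
Northam USD: $1,165,424 × 0.02716 = $31,652.91584
Total = $33,948.80112

$33,948.80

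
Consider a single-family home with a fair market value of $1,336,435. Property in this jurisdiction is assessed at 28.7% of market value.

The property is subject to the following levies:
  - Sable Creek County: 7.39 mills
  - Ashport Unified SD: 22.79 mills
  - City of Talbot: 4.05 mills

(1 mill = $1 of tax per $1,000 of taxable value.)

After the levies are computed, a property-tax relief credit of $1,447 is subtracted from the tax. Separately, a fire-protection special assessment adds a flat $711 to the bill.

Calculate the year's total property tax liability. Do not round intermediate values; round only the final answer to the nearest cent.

$12,393.15

Assessed value = $1,336,435 × 0.287 = $383,556.845
Sable Creek County: $383,556.845 × 0.00739 = $2,834.48508455
Ashport Unified SD: $383,556.845 × 0.02279 = $8,741.26049755
City of Talbot: $383,556.845 × 0.00405 = $1,553.40522225
Levies subtotal = $13,129.15080435
After credit = $13,129.15080435 − $1,447 = $11,682.15080435
Total = $11,682.15080435 + $711 = $12,393.15080435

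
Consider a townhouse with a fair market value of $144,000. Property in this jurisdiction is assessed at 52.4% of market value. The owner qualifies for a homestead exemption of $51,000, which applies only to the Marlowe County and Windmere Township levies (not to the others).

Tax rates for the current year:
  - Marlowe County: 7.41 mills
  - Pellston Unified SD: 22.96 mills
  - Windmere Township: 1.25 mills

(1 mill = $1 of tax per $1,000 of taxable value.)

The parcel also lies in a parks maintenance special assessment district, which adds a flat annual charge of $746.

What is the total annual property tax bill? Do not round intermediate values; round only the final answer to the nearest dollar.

$2,690

Assessed value = $144,000 × 0.524 = $75,456
Marlowe County: ($75,456 − $51,000) × 0.00741 = $24,456 × 0.00741 = $181.21896
Pellston Unified SD: $75,456 × 0.02296 = $1,732.46976
Windmere Township: ($75,456 − $51,000) × 0.00125 = $24,456 × 0.00125 = $30.57
Levies subtotal = $1,944.25872
Total = $1,944.25872 + $746 = $2,690.25872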